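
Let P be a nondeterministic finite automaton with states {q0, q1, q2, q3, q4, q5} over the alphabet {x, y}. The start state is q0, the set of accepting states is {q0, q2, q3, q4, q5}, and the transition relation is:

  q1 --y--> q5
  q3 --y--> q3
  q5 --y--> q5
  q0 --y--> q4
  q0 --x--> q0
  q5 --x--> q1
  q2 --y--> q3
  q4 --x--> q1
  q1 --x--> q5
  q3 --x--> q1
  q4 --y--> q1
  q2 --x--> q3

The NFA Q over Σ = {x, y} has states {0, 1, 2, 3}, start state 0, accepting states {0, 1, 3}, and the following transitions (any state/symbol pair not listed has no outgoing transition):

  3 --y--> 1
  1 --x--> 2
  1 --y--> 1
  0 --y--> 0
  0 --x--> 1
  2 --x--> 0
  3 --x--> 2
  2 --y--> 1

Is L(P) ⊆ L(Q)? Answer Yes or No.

No

The string xx is in L(P) but not in L(Q).
So L(P) ⊄ L(Q).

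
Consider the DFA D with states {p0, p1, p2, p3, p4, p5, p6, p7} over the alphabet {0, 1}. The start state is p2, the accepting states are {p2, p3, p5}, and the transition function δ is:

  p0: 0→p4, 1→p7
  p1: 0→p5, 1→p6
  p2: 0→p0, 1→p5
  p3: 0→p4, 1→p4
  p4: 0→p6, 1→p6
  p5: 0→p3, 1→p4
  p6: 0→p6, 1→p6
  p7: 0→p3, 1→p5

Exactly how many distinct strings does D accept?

The useful subgraph on states {p0, p2, p3, p5, p7} is acyclic, so L(D) is finite; the longest accepting path visits 5 useful states, giving maximum string length 4.
Counting accepting paths from p2 by length: 1 of length 0, 1 of length 1, 1 of length 2, 2 of length 3, 1 of length 4. Total 6.

6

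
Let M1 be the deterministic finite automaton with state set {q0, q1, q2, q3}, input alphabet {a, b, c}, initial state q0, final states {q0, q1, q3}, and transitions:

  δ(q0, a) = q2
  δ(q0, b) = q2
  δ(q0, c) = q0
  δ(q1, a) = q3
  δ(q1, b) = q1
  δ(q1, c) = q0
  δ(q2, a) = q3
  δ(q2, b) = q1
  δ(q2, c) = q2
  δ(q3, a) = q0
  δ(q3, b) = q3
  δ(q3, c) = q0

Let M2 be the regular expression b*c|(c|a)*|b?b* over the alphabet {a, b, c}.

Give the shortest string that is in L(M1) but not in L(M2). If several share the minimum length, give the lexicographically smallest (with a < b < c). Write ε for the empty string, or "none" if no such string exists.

The string ab is accepted by M1 but not by M2.
No shorter string lies in the difference, and ab is the lexicographically first length-2 string in L(M1) \ L(M2).

ab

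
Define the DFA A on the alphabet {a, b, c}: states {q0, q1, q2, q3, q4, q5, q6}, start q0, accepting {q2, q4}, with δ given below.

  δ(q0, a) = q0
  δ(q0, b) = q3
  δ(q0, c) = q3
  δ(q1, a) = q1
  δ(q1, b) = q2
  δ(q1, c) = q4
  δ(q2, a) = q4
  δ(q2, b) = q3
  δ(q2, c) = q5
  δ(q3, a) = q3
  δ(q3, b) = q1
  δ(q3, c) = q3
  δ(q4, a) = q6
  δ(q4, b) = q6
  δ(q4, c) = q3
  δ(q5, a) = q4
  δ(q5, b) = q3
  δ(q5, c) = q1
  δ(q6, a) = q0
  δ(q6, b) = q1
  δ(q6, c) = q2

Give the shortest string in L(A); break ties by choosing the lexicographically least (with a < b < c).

bbb

A breadth-first search from q0 reaches an accepting state first via the path q0 → q3 → q1 → q2 on input bbb.
No string of length < 3 is accepted (BFS exhausts all shorter strings without reaching an accepting state), and bbb is the lexicographically least accepting string of length 3.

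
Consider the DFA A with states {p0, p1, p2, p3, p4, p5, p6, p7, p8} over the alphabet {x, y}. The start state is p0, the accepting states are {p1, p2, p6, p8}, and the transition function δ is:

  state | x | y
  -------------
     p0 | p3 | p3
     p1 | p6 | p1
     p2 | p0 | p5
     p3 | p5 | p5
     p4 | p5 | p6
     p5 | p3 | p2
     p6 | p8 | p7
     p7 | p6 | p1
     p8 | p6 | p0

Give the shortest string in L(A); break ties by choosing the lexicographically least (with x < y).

A breadth-first search from p0 reaches an accepting state first via the path p0 → p3 → p5 → p2 on input xxy.
No string of length < 3 is accepted (BFS exhausts all shorter strings without reaching an accepting state), and xxy is the lexicographically least accepting string of length 3.

xxy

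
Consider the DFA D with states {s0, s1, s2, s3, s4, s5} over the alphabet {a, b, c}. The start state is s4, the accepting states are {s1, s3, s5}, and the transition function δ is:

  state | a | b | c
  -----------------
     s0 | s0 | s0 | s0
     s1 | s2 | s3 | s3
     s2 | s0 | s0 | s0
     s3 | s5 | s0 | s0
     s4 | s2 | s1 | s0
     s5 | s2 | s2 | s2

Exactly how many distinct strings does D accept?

The useful subgraph on states {s1, s3, s4, s5} is acyclic, so L(D) is finite; the longest accepting path visits 4 useful states, giving maximum string length 3.
Counting accepting paths from s4 by length: 1 of length 1, 2 of length 2, 2 of length 3. Total 5.

5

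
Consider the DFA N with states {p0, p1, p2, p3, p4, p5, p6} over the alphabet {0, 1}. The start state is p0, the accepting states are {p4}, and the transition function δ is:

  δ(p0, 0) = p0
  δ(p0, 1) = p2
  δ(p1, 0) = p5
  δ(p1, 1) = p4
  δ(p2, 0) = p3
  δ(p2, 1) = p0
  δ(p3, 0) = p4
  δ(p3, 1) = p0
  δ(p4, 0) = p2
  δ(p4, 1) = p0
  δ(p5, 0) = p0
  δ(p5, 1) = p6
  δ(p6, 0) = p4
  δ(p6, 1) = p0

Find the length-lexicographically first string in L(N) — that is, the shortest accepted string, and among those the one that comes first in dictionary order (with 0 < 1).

100

A breadth-first search from p0 reaches an accepting state first via the path p0 → p2 → p3 → p4 on input 100.
No string of length < 3 is accepted (BFS exhausts all shorter strings without reaching an accepting state), and 100 is the lexicographically least accepting string of length 3.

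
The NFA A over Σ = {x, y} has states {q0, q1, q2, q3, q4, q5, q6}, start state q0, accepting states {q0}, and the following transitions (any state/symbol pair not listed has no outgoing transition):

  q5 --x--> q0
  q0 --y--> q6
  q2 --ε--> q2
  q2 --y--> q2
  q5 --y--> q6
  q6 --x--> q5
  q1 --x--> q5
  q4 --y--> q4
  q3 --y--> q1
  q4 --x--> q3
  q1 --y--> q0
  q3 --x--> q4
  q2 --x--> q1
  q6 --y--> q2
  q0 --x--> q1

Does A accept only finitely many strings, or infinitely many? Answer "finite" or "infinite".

infinite

State q0 is reachable from the start and can reach an accepting state, and it lies on the cycle q0 → q1 → q0.
Traversing that cycle any number of times yields accepted strings of unbounded length, so the language is infinite.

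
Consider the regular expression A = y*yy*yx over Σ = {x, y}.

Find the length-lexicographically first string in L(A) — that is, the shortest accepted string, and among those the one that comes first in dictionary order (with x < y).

By inspection of the expression, no string of length less than 3 matches, and yyx is the lexicographically first match of length 3.

yyx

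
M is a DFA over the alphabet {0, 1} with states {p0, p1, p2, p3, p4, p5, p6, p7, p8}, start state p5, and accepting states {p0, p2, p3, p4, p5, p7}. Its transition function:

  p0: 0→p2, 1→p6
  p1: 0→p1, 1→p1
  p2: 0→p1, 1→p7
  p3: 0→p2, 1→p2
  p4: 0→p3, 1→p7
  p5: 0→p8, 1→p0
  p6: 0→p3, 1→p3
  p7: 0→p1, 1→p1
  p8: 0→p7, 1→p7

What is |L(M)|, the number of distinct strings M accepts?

16

The useful subgraph on states {p0, p2, p3, p5, p6, p7, p8} is acyclic, so L(M) is finite; the longest accepting path visits 6 useful states, giving maximum string length 5.
Counting accepting paths from p5 by length: 1 of length 0, 1 of length 1, 3 of length 2, 3 of length 3, 4 of length 4, 4 of length 5. Total 16.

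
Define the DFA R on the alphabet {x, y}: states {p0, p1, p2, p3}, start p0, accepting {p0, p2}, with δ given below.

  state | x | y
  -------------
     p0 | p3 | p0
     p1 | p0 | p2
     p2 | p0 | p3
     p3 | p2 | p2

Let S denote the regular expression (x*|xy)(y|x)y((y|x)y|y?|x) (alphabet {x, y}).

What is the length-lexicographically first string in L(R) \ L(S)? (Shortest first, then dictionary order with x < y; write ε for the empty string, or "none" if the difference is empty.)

ε

The empty string ε is accepted by R but not by S.
Since ε is the unique shortest string, it is the required witness.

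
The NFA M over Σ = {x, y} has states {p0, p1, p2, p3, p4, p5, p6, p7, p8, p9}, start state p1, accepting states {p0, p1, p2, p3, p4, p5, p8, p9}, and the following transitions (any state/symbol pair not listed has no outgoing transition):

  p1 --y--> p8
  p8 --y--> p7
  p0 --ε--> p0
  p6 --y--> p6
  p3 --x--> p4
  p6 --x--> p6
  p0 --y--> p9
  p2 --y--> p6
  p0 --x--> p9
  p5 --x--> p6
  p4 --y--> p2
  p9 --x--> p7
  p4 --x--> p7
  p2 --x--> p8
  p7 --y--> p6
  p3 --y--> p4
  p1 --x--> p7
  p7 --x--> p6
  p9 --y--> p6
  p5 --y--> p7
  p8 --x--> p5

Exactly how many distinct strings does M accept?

3

The useful subgraph on states {p1, p5, p8} is acyclic, so L(M) is finite; the longest accepting path visits 3 useful states, giving maximum string length 2.
Counting accepting paths from p1 by length: 1 of length 0, 1 of length 1, 1 of length 2. Total 3.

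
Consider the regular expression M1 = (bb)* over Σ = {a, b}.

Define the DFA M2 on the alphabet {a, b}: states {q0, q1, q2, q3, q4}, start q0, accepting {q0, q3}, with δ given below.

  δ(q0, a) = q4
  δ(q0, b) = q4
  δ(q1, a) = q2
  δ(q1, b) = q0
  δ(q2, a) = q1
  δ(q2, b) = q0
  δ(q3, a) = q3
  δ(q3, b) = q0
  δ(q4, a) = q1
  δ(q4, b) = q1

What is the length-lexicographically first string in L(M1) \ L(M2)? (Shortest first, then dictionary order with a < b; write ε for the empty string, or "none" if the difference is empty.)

The string bb is accepted by M1 but not by M2.
No shorter string lies in the difference, and bb is the lexicographically first length-2 string in L(M1) \ L(M2).

bb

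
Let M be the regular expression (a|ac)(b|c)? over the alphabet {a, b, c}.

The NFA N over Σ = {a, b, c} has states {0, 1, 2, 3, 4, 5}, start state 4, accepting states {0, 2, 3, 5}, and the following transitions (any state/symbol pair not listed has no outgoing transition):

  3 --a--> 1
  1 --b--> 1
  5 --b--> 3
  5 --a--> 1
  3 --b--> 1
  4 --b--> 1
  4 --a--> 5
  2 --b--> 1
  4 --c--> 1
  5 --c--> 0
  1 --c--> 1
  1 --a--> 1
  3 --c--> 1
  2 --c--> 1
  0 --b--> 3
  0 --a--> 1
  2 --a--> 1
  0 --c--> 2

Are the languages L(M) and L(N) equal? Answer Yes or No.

Yes

Converting the expression M to a DFA (subset construction, then merging equivalent states) gives the minimal DFA with states {m0, m1, m2, m3, m4}, start state m0, accepting states {m1, m3, m4} and transitions m0: a→m1, b→m2, c→m2; m1: a→m2, b→m3, c→m4; m2: a→m2, b→m2, c→m2; m3: a→m2, b→m2, c→m2; m4: a→m2, b→m3, c→m3.
Exploring the product automaton M × N from the start pair (m0, 4), following both machines on each input symbol, reaches 6 state pairs: (m0, 4), (m1, 5), (m2, 1), (m3, 3), (m4, 0), (m3, 2).
M accepts in {m1, m3, m4} and N accepts in {0, 2, 3, 5}. In every reachable pair the two components are either both accepting — (m1, 5), (m3, 3), (m4, 0), (m3, 2) — or both non-accepting, so no string is accepted by exactly one of the machines: L(M) \ L(N) and L(N) \ L(M) are both empty.
Hence every string is accepted by M iff it is accepted by N, and the two languages coincide.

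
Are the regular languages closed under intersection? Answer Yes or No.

Run DFAs for L₁ and L₂ in parallel: the product automaton with state set Q₁ × Q₂, start (q₁, q₂) and accepting set F₁ × F₂ recognises L₁ ∩ L₂.
So the regular languages are closed under intersection.

Yes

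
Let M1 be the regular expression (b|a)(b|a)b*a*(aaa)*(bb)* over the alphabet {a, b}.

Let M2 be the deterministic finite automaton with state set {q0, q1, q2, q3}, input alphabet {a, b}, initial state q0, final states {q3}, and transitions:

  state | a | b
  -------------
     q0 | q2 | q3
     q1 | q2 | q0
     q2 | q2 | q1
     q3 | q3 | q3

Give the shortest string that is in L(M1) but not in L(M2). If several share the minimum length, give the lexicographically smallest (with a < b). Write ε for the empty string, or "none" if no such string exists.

aa

The string aa is accepted by M1 but not by M2.
No shorter string lies in the difference, and aa is the lexicographically first length-2 string in L(M1) \ L(M2).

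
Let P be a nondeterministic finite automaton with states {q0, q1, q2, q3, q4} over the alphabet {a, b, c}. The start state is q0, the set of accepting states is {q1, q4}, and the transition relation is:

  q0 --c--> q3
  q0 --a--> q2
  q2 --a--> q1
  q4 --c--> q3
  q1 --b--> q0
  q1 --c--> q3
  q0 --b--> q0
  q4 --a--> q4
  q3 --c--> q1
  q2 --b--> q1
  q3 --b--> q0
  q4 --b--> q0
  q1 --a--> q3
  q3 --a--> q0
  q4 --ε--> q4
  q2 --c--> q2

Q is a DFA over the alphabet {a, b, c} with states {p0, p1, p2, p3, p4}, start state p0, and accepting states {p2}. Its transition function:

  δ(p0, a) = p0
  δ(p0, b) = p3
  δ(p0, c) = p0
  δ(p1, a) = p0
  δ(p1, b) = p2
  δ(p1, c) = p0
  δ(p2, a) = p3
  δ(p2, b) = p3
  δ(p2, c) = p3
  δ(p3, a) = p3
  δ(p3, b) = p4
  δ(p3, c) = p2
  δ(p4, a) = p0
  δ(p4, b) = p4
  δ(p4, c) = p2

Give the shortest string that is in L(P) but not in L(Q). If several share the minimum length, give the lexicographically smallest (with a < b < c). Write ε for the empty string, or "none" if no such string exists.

The string aa is accepted by P but not by Q.
No shorter string lies in the difference, and aa is the lexicographically first length-2 string in L(P) \ L(Q).

aa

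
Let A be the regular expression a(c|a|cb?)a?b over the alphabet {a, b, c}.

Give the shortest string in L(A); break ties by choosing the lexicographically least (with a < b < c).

By inspection of the expression, no string of length less than 3 matches, and aab is the lexicographically first match of length 3.

aab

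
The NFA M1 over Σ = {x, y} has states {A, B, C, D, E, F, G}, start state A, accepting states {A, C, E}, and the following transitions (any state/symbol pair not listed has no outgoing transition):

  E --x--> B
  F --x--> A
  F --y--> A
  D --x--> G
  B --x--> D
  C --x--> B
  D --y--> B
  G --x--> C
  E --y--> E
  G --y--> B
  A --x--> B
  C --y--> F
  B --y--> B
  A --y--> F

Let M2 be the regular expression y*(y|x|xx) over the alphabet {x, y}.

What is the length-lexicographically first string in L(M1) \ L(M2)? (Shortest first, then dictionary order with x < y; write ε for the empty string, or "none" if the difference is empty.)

ε

The empty string ε is accepted by M1 but not by M2.
Since ε is the unique shortest string, it is the required witness.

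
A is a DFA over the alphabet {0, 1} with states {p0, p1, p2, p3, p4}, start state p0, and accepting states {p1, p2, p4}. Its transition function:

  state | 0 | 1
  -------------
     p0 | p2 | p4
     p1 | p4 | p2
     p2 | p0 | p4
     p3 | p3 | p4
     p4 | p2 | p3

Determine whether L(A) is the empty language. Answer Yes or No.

No

The string 0 is accepted: the run p0 → p2 ends in the accepting state p2.
Since at least one string is accepted, L(A) is not empty.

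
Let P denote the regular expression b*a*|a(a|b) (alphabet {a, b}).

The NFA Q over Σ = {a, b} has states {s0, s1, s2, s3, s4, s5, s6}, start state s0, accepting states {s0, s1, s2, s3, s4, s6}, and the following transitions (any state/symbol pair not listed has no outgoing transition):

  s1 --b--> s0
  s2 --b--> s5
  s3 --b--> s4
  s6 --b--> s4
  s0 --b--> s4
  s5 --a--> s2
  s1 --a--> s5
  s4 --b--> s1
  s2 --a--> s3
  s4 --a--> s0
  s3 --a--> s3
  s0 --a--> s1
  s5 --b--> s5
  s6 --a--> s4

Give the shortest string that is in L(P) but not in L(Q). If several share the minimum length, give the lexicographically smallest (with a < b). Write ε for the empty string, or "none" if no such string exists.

aa

The string aa is accepted by P but not by Q.
No shorter string lies in the difference, and aa is the lexicographically first length-2 string in L(P) \ L(Q).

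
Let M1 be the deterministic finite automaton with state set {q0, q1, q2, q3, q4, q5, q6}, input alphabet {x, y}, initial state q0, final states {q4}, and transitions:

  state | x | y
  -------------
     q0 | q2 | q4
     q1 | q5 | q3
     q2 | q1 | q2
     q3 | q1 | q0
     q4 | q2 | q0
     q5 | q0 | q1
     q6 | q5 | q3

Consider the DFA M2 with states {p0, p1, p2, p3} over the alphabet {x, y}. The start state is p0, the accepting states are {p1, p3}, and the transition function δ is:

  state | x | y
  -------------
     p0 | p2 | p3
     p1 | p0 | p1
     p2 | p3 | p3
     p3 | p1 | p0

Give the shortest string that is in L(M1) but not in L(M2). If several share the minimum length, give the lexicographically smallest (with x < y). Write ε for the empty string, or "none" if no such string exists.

xxyyy

The string xxyyy is accepted by M1 but not by M2.
No shorter string lies in the difference, and xxyyy is the lexicographically first length-5 string in L(M1) \ L(M2).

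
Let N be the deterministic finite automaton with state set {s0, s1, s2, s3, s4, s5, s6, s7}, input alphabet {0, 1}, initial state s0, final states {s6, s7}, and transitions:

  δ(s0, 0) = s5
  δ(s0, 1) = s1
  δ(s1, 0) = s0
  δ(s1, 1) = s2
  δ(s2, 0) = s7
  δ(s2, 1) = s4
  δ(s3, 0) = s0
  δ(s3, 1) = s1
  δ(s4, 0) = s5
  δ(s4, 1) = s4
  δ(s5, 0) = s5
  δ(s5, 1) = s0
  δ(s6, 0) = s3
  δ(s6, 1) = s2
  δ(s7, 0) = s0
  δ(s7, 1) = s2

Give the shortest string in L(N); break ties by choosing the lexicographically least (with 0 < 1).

A breadth-first search from s0 reaches an accepting state first via the path s0 → s1 → s2 → s7 on input 110.
No string of length < 3 is accepted (BFS exhausts all shorter strings without reaching an accepting state), and 110 is the lexicographically least accepting string of length 3.

110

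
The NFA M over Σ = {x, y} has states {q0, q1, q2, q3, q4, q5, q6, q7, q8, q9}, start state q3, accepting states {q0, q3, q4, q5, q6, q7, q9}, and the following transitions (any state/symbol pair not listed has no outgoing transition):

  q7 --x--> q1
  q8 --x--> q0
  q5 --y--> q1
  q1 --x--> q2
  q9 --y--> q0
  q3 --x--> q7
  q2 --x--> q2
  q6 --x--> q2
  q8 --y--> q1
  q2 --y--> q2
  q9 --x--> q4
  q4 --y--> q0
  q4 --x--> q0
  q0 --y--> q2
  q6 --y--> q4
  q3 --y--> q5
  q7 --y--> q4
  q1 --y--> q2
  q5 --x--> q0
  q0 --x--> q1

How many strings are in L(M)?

The useful subgraph on states {q0, q3, q4, q5, q7} is acyclic, so L(M) is finite; the longest accepting path visits 4 useful states, giving maximum string length 3.
Counting accepting paths from q3 by length: 1 of length 0, 2 of length 1, 2 of length 2, 2 of length 3. Total 7.

7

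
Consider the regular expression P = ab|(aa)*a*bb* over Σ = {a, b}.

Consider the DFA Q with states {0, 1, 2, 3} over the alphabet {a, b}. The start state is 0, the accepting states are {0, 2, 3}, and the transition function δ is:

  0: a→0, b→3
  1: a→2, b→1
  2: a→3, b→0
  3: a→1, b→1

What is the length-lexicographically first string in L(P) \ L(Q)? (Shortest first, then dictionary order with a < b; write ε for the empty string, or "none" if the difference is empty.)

bb

The string bb is accepted by P but not by Q.
No shorter string lies in the difference, and bb is the lexicographically first length-2 string in L(P) \ L(Q).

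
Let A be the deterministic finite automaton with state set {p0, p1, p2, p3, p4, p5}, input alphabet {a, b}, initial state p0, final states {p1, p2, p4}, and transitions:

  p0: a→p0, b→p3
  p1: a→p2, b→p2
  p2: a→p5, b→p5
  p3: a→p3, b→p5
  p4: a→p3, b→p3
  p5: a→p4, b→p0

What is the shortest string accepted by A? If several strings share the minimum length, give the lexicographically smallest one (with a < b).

A breadth-first search from p0 reaches an accepting state first via the path p0 → p3 → p5 → p4 on input bba.
No string of length < 3 is accepted (BFS exhausts all shorter strings without reaching an accepting state), and bba is the lexicographically least accepting string of length 3.

bba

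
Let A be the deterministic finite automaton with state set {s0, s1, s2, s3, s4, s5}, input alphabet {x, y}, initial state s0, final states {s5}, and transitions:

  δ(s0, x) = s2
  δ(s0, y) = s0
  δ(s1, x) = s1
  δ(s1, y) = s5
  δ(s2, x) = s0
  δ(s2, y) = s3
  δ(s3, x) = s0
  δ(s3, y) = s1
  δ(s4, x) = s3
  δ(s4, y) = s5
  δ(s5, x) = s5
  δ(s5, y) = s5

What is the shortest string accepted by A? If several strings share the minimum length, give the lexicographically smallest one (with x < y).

A breadth-first search from s0 reaches an accepting state first via the path s0 → s2 → s3 → s1 → s5 on input xyyy.
No string of length < 4 is accepted (BFS exhausts all shorter strings without reaching an accepting state), and xyyy is the lexicographically least accepting string of length 4.

xyyy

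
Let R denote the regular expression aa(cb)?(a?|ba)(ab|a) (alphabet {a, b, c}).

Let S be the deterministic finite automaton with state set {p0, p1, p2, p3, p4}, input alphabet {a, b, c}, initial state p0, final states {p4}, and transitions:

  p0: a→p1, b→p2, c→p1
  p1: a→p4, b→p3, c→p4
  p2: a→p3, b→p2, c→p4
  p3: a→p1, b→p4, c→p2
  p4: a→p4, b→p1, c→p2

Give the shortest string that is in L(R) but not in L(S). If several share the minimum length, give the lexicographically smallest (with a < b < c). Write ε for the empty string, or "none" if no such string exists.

aaab

The string aaab is accepted by R but not by S.
No shorter string lies in the difference, and aaab is the lexicographically first length-4 string in L(R) \ L(S).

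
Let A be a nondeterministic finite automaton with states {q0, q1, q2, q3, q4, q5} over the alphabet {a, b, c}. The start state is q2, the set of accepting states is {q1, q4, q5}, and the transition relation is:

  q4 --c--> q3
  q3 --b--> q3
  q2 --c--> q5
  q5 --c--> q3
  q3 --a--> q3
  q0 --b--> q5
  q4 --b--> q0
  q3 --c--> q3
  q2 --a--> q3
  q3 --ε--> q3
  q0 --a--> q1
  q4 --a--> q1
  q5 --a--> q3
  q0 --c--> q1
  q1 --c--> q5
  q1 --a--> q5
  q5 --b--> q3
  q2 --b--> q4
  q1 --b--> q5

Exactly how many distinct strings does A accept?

The useful subgraph on states {q0, q1, q2, q4, q5} is acyclic, so L(A) is finite; the longest accepting path visits 5 useful states, giving maximum string length 4.
Counting accepting paths from q2 by length: 2 of length 1, 1 of length 2, 6 of length 3, 6 of length 4. Total 15.

15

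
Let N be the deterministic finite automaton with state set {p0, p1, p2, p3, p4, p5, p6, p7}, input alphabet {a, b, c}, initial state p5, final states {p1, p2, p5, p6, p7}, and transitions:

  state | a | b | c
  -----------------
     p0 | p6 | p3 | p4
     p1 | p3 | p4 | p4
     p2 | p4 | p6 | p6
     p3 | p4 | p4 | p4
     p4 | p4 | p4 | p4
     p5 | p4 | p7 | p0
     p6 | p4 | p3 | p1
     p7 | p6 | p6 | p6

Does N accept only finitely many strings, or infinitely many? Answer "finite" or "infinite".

finite

The useful states (reachable from p5 and able to reach an accepting state) are {p0, p1, p5, p6, p7}.
Restricted to these states the transition graph has no cycle, so every accepting path has bounded length and L is finite.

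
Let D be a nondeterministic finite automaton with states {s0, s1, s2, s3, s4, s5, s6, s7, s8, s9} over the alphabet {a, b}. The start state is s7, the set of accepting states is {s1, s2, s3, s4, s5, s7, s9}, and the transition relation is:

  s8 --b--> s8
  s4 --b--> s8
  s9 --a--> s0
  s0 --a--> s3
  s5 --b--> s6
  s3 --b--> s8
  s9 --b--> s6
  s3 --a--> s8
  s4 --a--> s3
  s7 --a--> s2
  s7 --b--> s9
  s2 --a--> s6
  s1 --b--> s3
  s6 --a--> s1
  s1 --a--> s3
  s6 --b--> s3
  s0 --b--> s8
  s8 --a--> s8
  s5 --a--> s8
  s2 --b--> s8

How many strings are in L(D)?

12

The useful subgraph on states {s0, s1, s2, s3, s6, s7, s9} is acyclic, so L(D) is finite; the longest accepting path visits 5 useful states, giving maximum string length 4.
Counting accepting paths from s7 by length: 1 of length 0, 2 of length 1, 5 of length 3, 4 of length 4. Total 12.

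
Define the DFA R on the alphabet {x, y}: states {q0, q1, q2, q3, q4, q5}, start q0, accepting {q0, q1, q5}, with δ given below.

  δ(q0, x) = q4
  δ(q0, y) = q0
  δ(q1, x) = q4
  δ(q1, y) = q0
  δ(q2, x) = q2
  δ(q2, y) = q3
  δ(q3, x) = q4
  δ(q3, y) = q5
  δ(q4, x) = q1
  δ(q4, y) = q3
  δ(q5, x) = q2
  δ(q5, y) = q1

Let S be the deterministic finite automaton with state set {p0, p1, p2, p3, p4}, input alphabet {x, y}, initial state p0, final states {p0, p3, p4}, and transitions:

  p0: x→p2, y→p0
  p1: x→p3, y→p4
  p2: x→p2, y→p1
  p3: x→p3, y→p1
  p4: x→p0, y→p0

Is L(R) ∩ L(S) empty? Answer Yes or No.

The empty string ε is accepted by both R and S.
Hence L(R) ∩ L(S) ≠ ∅.

No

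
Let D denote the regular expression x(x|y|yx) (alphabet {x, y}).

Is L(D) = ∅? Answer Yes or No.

No

The string xx matches the expression, so it belongs to L(D).
Since L(D) contains at least one string, it is not empty.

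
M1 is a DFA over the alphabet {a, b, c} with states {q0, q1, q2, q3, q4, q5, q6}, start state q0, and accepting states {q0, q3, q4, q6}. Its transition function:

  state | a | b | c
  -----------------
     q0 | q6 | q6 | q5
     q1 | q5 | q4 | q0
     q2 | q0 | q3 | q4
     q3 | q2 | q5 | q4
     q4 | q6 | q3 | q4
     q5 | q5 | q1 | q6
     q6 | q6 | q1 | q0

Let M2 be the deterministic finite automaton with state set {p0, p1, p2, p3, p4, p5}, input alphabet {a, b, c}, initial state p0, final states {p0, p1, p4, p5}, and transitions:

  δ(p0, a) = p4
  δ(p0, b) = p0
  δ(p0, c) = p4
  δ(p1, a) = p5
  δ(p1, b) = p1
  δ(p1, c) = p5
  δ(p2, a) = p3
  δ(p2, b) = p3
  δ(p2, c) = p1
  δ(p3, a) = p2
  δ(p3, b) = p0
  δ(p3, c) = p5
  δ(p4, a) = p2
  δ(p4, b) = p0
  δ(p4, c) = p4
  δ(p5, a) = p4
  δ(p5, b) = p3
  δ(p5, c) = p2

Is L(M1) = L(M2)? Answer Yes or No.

The string aa is accepted by M1 but rejected by M2.
So L(M1) ≠ L(M2).

No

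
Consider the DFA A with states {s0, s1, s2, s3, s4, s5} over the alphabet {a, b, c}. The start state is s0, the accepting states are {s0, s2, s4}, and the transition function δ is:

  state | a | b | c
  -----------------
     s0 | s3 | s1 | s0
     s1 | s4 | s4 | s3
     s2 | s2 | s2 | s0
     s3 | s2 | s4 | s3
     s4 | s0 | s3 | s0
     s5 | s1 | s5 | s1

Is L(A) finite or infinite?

infinite

State s0 is reachable from the start and can reach an accepting state, and it lies on the cycle s0 → s0.
Traversing that cycle any number of times yields accepted strings of unbounded length, so the language is infinite.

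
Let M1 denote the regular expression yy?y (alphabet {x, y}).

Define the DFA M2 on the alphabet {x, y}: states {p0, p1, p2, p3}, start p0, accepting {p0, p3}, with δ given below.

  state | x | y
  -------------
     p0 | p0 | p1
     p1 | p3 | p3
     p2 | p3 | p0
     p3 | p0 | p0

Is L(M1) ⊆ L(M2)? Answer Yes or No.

Converting the expression M1 to a DFA (subset construction, then merging equivalent states) gives the minimal DFA with states {r0, r1, r2, r3, r4}, start state r0, accepting states {r3, r4} and transitions r0: x→r1, y→r2; r1: x→r1, y→r1; r2: x→r1, y→r3; r3: x→r1, y→r4; r4: x→r1, y→r1.
Exploring the product automaton M1 × M2 from the start pair (r0, p0), following both machines on each input symbol, reaches 7 state pairs: (r0, p0), (r1, p0), (r2, p1), (r1, p1), (r1, p3), (r3, p3), (r4, p0).
M1 accepts in {r3, r4} and M2 accepts in {p0, p3}. The reachable pairs whose M1-component is accepting are (r3, p3), (r4, p0); in each of them the M2-component is accepting too, so the product for L(M1) \ L(M2) (M1-component accepting, M2-component rejecting) has no reachable accepting pair and the difference is empty.
Hence every string in L(M1) is also in L(M2).

Yes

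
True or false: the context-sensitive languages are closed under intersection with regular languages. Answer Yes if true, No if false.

Every regular language is context-sensitive, and context-sensitive languages are closed under intersection (an LBA runs the DFA check and then the LBA for L on the same linear tape).
So the context-sensitive languages are closed under intersection with a regular language.

Yes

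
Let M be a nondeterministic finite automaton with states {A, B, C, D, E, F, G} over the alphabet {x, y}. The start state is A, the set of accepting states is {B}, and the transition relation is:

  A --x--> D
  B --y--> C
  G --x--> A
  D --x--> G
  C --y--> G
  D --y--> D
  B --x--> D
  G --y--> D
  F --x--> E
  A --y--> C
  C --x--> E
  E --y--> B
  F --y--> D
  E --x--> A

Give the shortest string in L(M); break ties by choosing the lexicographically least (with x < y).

yxy

A breadth-first search from A reaches an accepting state first via the path A → C → E → B on input yxy.
No string of length < 3 is accepted (BFS exhausts all shorter strings without reaching an accepting state), and yxy is the lexicographically least accepting string of length 3.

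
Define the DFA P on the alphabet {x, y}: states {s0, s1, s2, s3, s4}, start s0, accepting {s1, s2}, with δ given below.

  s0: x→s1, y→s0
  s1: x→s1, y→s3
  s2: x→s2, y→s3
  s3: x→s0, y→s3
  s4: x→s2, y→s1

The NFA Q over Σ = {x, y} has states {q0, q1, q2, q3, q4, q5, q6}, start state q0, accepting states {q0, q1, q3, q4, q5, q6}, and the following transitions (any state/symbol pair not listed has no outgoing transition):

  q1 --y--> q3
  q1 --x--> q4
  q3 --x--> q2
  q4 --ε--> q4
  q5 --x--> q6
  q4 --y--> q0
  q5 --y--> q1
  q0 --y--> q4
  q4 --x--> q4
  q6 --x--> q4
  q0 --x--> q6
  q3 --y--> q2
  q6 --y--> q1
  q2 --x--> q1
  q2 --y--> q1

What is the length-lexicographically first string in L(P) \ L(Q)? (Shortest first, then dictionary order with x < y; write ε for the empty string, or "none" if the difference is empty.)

The string xxyxyyx is accepted by P but not by Q.
No shorter string lies in the difference, and xxyxyyx is the lexicographically first length-7 string in L(P) \ L(Q).

xxyxyyx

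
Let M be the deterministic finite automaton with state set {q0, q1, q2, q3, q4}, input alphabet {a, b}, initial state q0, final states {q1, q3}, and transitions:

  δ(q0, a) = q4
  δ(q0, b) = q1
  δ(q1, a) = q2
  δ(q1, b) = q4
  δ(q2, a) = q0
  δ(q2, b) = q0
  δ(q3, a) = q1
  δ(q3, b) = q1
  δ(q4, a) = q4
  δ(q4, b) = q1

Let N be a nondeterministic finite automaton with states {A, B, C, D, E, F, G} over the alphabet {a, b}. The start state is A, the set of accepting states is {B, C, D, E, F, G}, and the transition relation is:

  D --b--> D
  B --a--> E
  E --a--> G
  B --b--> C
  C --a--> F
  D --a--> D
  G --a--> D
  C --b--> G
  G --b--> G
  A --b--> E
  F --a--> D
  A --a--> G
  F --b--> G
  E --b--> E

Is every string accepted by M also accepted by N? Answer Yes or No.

Yes

Exploring the product automaton M × N from the start pair (q0, A), following both machines on each input symbol, reaches 11 state pairs: (q0, A), (q4, G), (q1, E), (q4, D), (q1, G), (q2, G), (q4, E), (q1, D), (q2, D), (q0, D), (q0, G).
M accepts in {q1, q3} and N accepts in {B, C, D, E, F, G}. The reachable pairs whose M-component is accepting are (q1, E), (q1, G), (q1, D); in each of them the N-component is accepting too, so the product for L(M) \ L(N) (M-component accepting, N-component rejecting) has no reachable accepting pair and the difference is empty.
Hence every string in L(M) is also in L(N).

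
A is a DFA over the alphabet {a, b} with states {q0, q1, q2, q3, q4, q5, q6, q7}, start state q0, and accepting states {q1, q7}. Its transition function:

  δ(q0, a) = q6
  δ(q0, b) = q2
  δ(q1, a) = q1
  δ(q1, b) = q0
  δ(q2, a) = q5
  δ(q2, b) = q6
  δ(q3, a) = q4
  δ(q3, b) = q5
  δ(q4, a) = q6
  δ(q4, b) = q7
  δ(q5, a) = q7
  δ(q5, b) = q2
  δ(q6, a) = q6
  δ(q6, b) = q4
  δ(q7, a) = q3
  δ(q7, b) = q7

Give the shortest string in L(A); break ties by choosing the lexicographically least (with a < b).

abb

A breadth-first search from q0 reaches an accepting state first via the path q0 → q6 → q4 → q7 on input abb.
No string of length < 3 is accepted (BFS exhausts all shorter strings without reaching an accepting state), and abb is the lexicographically least accepting string of length 3.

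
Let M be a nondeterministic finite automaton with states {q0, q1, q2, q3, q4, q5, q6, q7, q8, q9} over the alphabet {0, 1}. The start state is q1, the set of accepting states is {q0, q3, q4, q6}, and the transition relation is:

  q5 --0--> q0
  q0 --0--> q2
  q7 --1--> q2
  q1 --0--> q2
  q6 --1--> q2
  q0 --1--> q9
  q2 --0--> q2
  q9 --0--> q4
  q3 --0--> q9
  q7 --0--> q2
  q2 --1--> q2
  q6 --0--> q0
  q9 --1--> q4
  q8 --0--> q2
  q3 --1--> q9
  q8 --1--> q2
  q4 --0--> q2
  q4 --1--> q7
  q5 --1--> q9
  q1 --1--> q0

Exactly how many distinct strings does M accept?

The useful subgraph on states {q0, q1, q4, q9} is acyclic, so L(M) is finite; the longest accepting path visits 4 useful states, giving maximum string length 3.
Counting accepting paths from q1 by length: 1 of length 1, 2 of length 3. Total 3.

3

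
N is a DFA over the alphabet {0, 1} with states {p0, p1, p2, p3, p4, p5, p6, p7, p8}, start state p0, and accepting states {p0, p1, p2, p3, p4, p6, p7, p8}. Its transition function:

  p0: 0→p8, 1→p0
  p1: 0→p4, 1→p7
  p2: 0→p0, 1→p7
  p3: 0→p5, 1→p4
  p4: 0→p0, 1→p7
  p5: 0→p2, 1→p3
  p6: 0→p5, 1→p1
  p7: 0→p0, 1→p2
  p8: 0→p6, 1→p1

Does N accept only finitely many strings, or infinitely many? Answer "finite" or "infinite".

State p0 is reachable from the start and can reach an accepting state, and it lies on the cycle p0 → p8 → p1 → p4 → p0.
Traversing that cycle any number of times yields accepted strings of unbounded length, so the language is infinite.

infinite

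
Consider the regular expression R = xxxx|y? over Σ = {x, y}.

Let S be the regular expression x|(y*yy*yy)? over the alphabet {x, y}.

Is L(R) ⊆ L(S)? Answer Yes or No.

No

The string y is in L(R) but not in L(S).
So L(R) ⊄ L(S).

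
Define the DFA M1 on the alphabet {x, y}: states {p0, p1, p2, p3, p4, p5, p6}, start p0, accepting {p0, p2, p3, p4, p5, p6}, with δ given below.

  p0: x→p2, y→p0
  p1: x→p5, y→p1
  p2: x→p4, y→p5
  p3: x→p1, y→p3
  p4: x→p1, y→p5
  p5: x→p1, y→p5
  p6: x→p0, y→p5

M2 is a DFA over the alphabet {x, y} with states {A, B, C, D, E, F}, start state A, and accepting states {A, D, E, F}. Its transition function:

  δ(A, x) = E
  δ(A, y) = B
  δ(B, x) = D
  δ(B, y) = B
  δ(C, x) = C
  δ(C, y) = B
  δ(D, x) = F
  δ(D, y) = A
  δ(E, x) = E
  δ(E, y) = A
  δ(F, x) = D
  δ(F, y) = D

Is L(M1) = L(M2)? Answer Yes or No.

No

The string y is accepted by M1 but rejected by M2.
So L(M1) ≠ L(M2).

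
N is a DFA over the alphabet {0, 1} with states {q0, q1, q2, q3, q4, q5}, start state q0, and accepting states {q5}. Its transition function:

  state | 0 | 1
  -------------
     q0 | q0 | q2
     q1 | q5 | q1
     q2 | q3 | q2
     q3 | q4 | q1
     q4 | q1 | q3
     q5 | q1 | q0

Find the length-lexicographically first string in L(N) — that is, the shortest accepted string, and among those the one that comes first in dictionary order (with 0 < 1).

1010

A breadth-first search from q0 reaches an accepting state first via the path q0 → q2 → q3 → q1 → q5 on input 1010.
No string of length < 4 is accepted (BFS exhausts all shorter strings without reaching an accepting state), and 1010 is the lexicographically least accepting string of length 4.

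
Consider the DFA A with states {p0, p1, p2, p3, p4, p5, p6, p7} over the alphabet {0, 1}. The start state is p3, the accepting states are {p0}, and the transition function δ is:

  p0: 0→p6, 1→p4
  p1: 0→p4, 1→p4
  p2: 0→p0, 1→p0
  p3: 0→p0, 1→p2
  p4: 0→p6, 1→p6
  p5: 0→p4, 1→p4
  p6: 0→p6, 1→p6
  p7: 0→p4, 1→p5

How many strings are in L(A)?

The useful subgraph on states {p0, p2, p3} is acyclic, so L(A) is finite; the longest accepting path visits 3 useful states, giving maximum string length 2.
Counting accepting paths from p3 by length: 1 of length 1, 2 of length 2. Total 3.

3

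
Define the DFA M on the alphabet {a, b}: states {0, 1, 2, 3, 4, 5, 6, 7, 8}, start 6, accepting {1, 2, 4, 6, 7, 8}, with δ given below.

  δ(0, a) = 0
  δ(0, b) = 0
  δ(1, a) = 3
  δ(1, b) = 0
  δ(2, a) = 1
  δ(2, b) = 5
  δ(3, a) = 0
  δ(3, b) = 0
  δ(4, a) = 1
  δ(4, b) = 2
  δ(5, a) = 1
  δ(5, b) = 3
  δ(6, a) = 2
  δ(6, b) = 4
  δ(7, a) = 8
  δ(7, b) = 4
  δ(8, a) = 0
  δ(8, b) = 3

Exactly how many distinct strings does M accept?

9

The useful subgraph on states {1, 2, 4, 5, 6} is acyclic, so L(M) is finite; the longest accepting path visits 5 useful states, giving maximum string length 4.
Counting accepting paths from 6 by length: 1 of length 0, 2 of length 1, 3 of length 2, 2 of length 3, 1 of length 4. Total 9.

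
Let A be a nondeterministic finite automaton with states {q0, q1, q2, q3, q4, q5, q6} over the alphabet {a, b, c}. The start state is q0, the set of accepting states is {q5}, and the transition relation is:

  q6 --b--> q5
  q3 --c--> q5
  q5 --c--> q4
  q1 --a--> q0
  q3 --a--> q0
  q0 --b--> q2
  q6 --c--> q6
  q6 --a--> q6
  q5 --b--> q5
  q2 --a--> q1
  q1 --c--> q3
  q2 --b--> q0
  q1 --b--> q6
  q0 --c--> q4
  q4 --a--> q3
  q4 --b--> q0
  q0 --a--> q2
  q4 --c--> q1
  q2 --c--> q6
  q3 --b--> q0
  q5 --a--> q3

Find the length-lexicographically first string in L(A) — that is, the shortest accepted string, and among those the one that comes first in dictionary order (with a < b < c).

acb

A breadth-first search from q0 reaches an accepting state first via the path q0 → q2 → q6 → q5 on input acb.
No string of length < 3 is accepted (BFS exhausts all shorter strings without reaching an accepting state), and acb is the lexicographically least accepting string of length 3.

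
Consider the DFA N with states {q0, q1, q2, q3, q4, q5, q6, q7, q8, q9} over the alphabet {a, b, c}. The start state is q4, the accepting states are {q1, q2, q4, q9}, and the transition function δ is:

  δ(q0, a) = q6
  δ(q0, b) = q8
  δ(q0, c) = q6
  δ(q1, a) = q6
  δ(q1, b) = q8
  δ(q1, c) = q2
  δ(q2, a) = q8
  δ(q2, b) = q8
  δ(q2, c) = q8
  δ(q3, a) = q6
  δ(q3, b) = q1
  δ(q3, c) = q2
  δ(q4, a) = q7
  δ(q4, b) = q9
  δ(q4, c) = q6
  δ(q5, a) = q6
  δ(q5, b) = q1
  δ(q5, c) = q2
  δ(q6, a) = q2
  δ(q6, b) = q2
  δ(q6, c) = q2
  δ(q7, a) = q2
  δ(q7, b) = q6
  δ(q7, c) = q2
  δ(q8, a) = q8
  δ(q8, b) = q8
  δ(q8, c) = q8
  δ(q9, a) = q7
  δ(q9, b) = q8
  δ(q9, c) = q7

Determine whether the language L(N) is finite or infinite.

finite

The useful states (reachable from q4 and able to reach an accepting state) are {q2, q4, q6, q7, q9}.
Restricted to these states the transition graph has no cycle, so every accepting path has bounded length and L is finite.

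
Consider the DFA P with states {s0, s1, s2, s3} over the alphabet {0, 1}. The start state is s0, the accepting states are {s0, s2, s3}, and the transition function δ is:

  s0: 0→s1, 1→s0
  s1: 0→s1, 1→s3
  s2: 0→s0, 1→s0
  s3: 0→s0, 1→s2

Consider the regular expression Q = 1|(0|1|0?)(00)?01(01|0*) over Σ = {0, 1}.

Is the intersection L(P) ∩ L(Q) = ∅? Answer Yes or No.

No

The string 1 is accepted by both P and Q.
Hence L(P) ∩ L(Q) ≠ ∅.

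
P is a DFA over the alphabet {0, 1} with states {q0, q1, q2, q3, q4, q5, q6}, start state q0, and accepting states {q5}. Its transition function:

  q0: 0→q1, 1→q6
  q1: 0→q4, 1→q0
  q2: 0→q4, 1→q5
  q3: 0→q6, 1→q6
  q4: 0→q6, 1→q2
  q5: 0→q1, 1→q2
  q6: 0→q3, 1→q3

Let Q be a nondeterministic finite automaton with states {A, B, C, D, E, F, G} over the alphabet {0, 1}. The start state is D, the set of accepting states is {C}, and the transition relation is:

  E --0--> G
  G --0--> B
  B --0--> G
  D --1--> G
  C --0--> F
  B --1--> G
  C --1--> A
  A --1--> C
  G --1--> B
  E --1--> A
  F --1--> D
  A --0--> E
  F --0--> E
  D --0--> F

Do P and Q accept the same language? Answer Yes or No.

Exploring the product automaton P × Q from the start pair (q0, D), following both machines on each input symbol, reaches 7 state pairs: (q0, D), (q1, F), (q6, G), (q4, E), (q3, B), (q2, A), (q5, C).
P accepts in {q5} and Q accepts in {C}. In every reachable pair the two components are either both accepting — (q5, C) — or both non-accepting, so no string is accepted by exactly one of the machines: L(P) \ L(Q) and L(Q) \ L(P) are both empty.
Hence every string is accepted by P iff it is accepted by Q, and the two languages coincide.

Yes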